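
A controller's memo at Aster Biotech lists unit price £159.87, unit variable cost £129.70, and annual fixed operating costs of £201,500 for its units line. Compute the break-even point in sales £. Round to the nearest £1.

£1,067,743

CM per unit = £159.87 − £129.70 = £30.17; CM ratio = £30.17 / £159.87 = 0.1887.
Break-even sales = FC ÷ CM ratio = £201,500 × £159.87 / £30.17 = £1,067,743.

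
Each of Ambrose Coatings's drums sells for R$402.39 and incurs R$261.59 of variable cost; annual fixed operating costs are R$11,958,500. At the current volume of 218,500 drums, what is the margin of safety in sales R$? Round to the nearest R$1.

R$53,746,215

Contribution margin per unit = R$402.39 − R$261.59 = R$140.80. Break-even units = R$11,958,500 ÷ R$140.80 = 84,932.53; break-even revenue = 84,932.53 × R$402.39 = R$34,176,000.11.
Current sales = 218,500 × R$402.39 = R$87,922,215.00.
Margin of safety = R$87,922,215.00 − R$34,176,000.11 = R$53,746,215.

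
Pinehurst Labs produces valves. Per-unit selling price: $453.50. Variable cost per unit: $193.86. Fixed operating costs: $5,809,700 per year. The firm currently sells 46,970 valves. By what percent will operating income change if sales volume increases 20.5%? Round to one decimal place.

+39.2%

Total contribution margin = 46,970 × $259.64 = $12,195,290.80.
Subtracting fixed costs: EBIT = $12,195,290.80 − $5,809,700 = $6,385,590.80.
So DOL = total CM / EBIT = $12,195,290.80 / $6,385,590.80 = 1.9098.
So EBIT moves 1.9098 × (+20.5%) = +39.2%.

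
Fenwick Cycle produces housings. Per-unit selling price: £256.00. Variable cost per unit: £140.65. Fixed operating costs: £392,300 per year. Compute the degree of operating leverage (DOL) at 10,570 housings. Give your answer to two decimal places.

1.47

At 10,570 units, contribution = 10,570 × £115.35 = £1,219,249.50.
Subtracting fixed costs: EBIT = £1,219,249.50 − £392,300 = £826,949.50.
So DOL = total CM / EBIT = £1,219,249.50 / £826,949.50 = 1.4744.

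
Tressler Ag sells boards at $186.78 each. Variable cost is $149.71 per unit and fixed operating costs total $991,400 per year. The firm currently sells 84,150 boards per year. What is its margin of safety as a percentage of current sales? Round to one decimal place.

68.2%

Contribution margin per unit = $186.78 − $149.71 = $37.07. Break-even units = $991,400 ÷ $37.07 = 26,744.00; break-even revenue = 26,744.00 × $186.78 = $4,995,243.92.
Current sales = 84,150 × $186.78 = $15,717,537.00.
Margin of safety = ($15,717,537.00 − $4,995,243.92) ÷ $15,717,537.00 = 68.2%.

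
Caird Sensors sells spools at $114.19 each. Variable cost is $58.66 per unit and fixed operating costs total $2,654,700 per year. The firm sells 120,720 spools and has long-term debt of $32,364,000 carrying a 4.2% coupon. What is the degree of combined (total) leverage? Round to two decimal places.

2.49

At 120,720 units, contribution = 120,720 × $55.53 = $6,703,581.60.
Subtracting fixed costs: EBIT = $6,703,581.60 − $2,654,700 = $4,048,881.60. Interest = $1,359,288.00, so EBIT − I = $2,689,593.60.
DCL = contribution ÷ (EBIT − I) = $6,703,581.60 ÷ $2,689,593.60 = 2.4924.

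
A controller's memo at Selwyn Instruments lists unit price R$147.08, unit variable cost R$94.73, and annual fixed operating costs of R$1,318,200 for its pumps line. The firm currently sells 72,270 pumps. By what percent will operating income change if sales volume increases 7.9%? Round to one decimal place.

At 72,270 units, contribution = 72,270 × R$52.35 = R$3,783,334.50.
Operating income = contribution − fixed costs = R$3,783,334.50 − R$1,318,200 = R$2,465,134.50.
So DOL = total CM / EBIT = R$3,783,334.50 / R$2,465,134.50 = 1.5347.
%ΔEBIT = DOL × %ΔSales = 1.5347 × +7.9% = +12.1%.

+12.1%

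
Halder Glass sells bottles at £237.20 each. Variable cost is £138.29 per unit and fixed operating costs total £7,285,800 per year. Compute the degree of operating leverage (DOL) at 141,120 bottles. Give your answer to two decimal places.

2.09

Total contribution margin = 141,120 × £98.91 = £13,958,179.20.
Operating income = contribution − fixed costs = £13,958,179.20 − £7,285,800 = £6,672,379.20.
Degree of operating leverage = £13,958,179.20 / £6,672,379.20 = 2.0919.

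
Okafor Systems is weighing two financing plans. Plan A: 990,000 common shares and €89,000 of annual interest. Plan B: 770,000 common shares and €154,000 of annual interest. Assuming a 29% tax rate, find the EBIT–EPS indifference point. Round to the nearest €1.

Set EPS_A = EPS_B: (EBIT − €89,000)(1 − 0.29) ÷ 990,000 = (EBIT − €154,000)(1 − 0.29) ÷ 770,000.
Cancelling (1 − t) and cross-multiplying: 770,000·(EBIT − 89,000) = 990,000·(EBIT − 154,000).
EBIT × (990,000 − 770,000) = 154,000 × 990,000 − 89,000 × 770,000 = 83,930,000,000, so EBIT = 83,930,000,000 ÷ 220,000 = 381,500.00.

€381,500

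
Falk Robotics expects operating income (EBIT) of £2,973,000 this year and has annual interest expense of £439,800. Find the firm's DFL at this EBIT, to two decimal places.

1.17

Annual interest charges come to £439,800.00.
Degree of financial leverage = EBIT / (EBIT − interest) = £2,973,000 / £2,533,200.00 = 1.1736.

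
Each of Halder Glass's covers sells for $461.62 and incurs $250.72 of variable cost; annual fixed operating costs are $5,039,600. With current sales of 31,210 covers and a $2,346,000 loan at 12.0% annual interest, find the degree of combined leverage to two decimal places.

Total contribution margin = 31,210 × $210.90 = $6,582,189.00.
Operating income = contribution − fixed costs = $6,582,189.00 − $5,039,600 = $1,542,589.00. Interest = $281,520.00.
DOL = $6,582,189.00 ÷ $1,542,589.00 = 4.2670; DFL = $1,542,589.00 ÷ $1,261,069.00 = 1.2232.
DCL = DOL × DFL = 4.2670 × 1.2232 = 5.2194.

5.22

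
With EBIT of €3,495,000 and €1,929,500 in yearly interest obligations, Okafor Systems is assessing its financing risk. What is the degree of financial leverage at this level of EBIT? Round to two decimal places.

Annual interest charges come to €1,929,500.00.
Degree of financial leverage = EBIT / (EBIT − interest) = €3,495,000 / €1,565,500.00 = 2.2325.

2.23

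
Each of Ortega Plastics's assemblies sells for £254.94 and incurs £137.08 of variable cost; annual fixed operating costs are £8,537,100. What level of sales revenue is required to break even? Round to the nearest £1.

£18,466,386

Contribution margin per unit = £254.94 − £137.08 = £117.86, a CM ratio of £117.86 ÷ £254.94 = 0.4623.
Break-even sales = FC ÷ CM ratio = £8,537,100 × £254.94 / £117.86 = £18,466,386.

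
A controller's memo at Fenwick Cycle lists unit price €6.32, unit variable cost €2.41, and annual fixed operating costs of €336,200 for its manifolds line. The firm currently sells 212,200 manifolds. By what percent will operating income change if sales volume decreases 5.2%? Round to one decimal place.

-8.7%

Total contribution margin = 212,200 × €3.91 = €829,702.00.
EBIT = €829,702.00 − €336,200 = €493,502.00.
Degree of operating leverage = €829,702.00 / €493,502.00 = 1.6813.
Operating income changes by 1.6813 × -5.2% = -8.7%.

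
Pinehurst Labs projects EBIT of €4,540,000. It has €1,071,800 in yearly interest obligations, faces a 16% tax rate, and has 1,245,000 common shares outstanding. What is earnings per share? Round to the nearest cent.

€2.34

Pre-tax income = €4,540,000 − €1,071,800.00 = €3,468,200.00.
After tax at 16%: net income = €3,468,200.00 × 0.84 = €2,913,288.00.
Per share: €2,913,288.00 / 1,245,000 shares = €2.34.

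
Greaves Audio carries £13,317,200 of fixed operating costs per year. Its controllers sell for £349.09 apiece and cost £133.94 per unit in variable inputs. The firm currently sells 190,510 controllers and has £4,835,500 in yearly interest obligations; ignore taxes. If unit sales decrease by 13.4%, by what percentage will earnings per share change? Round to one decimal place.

-24.1%

At 190,510 units, contribution = 190,510 × £215.15 = £40,988,226.50.
Operating income = contribution − fixed costs = £40,988,226.50 − £13,317,200 = £27,671,026.50.
After interest of £4,835,500.00, pre-tax earnings = £22,835,526.50.
DCL = total CM / (EBIT − I) = £40,988,226.50 / £22,835,526.50 = 1.7949.
%ΔEPS = DCL × %ΔSales = 1.7949 × -13.4% = -24.1%.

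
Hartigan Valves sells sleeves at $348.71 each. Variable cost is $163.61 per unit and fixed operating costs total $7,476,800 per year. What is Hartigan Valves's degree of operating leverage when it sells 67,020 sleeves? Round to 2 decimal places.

At 67,020 units, contribution = 67,020 × $185.10 = $12,405,402.00.
Subtracting fixed costs: EBIT = $12,405,402.00 − $7,476,800 = $4,928,602.00.
So DOL = total CM / EBIT = $12,405,402.00 / $4,928,602.00 = 2.5170.

2.52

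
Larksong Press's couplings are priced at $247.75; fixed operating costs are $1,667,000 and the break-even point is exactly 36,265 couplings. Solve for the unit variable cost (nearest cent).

At break-even, FC = Q × (P − VC), so P − VC = $1,667,000 ÷ 36,265 = $45.9672.
Hence VC = price − CM = $247.75 − $45.9672 = $201.78.

$201.78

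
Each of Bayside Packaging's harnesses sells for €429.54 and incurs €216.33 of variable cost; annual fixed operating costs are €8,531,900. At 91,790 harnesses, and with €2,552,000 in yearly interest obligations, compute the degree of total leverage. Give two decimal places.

2.31

Contribution at this volume is 91,790 × €213.21 = €19,570,545.90.
EBIT = €19,570,545.90 − €8,531,900 = €11,038,645.90. Interest = €2,552,000.00.
DOL = €19,570,545.90 ÷ €11,038,645.90 = 1.7729; DFL = €11,038,645.90 ÷ €8,486,645.90 = 1.3007.
DCL = DOL × DFL = 1.7729 × 1.3007 = 2.3060.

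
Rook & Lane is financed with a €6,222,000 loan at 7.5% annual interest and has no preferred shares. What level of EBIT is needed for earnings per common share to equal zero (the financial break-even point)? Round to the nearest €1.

Annual interest = 7.5% × €6,222,000 = €466,650.00.
With no preferred dividends, EPS = 0 when EBIT exactly covers interest, so the financial break-even EBIT is €466,650.00.

€466,650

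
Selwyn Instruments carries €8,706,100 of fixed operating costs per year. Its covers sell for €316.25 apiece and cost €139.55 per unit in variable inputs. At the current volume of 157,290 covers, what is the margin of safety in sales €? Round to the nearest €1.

Each unit contributes €316.25 − €139.55 = €176.70. Break-even units = €8,706,100 ÷ €176.70 = 49,270.51; break-even revenue = 49,270.51 × €316.25 = €15,581,800.37.
Actual sales revenue = 157,290 × €316.25 = €49,742,962.50.
Margin of safety = €49,742,962.50 − €15,581,800.37 = €34,161,162.

€34,161,162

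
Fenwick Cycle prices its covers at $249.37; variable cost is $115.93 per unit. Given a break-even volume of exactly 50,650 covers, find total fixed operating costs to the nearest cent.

Contribution margin per unit = $249.37 − $115.93 = $133.44.
Fixed costs = break-even units × CM = 50,650 × $133.44 = $6,758,736.00.

$6,758,736.00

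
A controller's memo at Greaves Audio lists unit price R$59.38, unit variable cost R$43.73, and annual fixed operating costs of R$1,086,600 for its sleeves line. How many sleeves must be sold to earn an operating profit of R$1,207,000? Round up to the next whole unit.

Unit CM = price − variable cost = R$59.38 − R$43.73 = R$15.65.
Required volume = (fixed costs + target profit) ÷ CM = (R$1,086,600 + R$1,207,000) ÷ R$15.65 = 146,555.91, so 146,556 sleeves.

146,556 sleeves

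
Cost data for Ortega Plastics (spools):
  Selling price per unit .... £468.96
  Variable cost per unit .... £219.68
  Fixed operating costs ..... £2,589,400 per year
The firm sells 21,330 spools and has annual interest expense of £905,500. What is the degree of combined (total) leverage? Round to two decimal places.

2.92

Contribution at this volume is 21,330 × £249.28 = £5,317,142.40.
Subtracting fixed costs: EBIT = £5,317,142.40 − £2,589,400 = £2,727,742.40. Interest = £905,500.00, so EBIT − I = £1,822,242.40.
Degree of total leverage = total CM / (EBIT − interest) = £5,317,142.40 / £1,822,242.40 = 2.9179.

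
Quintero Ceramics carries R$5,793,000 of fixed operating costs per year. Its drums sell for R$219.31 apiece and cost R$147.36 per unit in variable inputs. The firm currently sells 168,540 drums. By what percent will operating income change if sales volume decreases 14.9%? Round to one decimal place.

Contribution at this volume is 168,540 × R$71.95 = R$12,126,453.00.
Subtracting fixed costs: EBIT = R$12,126,453.00 − R$5,793,000 = R$6,333,453.00.
Degree of operating leverage = R$12,126,453.00 / R$6,333,453.00 = 1.9147.
%ΔEBIT = DOL × %ΔSales = 1.9147 × -14.9% = -28.5%.

-28.5%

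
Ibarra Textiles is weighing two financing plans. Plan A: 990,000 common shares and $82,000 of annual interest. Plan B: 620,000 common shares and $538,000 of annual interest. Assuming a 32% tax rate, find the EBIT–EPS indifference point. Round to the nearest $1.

Set EPS_A = EPS_B: (EBIT − $82,000)(1 − 0.32) ÷ 990,000 = (EBIT − $538,000)(1 − 0.32) ÷ 620,000.
The (1 − t) factor cancels: (EBIT − 82,000) × 620,000 = (EBIT − 538,000) × 990,000.
EBIT × (990,000 − 620,000) = 538,000 × 990,000 − 82,000 × 620,000 = 481,780,000,000, so EBIT = 481,780,000,000 ÷ 370,000 = 1,302,108.11.

$1,302,108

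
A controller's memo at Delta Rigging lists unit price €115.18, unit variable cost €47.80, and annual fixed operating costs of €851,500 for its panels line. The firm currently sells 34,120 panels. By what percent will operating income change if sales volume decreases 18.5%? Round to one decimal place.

Total contribution margin = 34,120 × €67.38 = €2,299,005.60.
Operating income = contribution − fixed costs = €2,299,005.60 − €851,500 = €1,447,505.60.
DOL = contribution ÷ EBIT = €2,299,005.60 ÷ €1,447,505.60 = 1.5883.
%ΔEBIT = DOL × %ΔSales = 1.5883 × -18.5% = -29.4%.

-29.4%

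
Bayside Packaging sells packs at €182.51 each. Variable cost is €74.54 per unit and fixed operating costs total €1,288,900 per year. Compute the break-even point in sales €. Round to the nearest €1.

CM per unit = €182.51 − €74.54 = €107.97; CM ratio = €107.97 / €182.51 = 0.5916.
Break-even sales = FC ÷ CM ratio = €1,288,900 × €182.51 / €107.97 = €2,178,727.

€2,178,727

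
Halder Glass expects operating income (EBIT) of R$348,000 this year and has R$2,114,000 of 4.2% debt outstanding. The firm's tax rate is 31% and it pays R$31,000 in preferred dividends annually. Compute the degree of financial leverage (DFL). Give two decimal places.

Annual interest charges come to R$88,788.00.
Pre-tax preferred-dividend burden = R$31,000 ÷ (1 − 0.31) = R$44,927.54.
DFL = EBIT ÷ [EBIT − I − D_p/(1−t)] = R$348,000 ÷ [R$348,000 − R$88,788.00 − R$44,927.54] = R$348,000 ÷ R$214,284.46 = 1.6240.

1.62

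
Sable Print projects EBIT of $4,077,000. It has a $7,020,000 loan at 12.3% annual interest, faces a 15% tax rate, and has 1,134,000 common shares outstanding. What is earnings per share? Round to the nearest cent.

$2.41

Pre-tax income = $4,077,000 − $863,460.00 = $3,213,540.00.
Net income = $3,213,540.00 × (1 − 0.15) = $2,731,509.00.
Per share: $2,731,509.00 / 1,134,000 shares = $2.41.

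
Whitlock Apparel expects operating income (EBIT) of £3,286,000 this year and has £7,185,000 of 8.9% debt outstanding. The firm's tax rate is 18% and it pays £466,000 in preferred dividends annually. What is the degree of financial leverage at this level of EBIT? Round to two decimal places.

1.58

Interest = £639,465.00.
Pre-tax preferred-dividend burden = £466,000 ÷ (1 − 0.18) = £568,292.68.
DFL = EBIT ÷ [EBIT − I − D_p/(1−t)] = £3,286,000 ÷ [£3,286,000 − £639,465.00 − £568,292.68] = £3,286,000 ÷ £2,078,242.32 = 1.5811.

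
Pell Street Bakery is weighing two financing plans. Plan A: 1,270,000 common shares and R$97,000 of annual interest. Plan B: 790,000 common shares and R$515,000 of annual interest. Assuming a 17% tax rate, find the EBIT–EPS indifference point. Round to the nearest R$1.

R$1,202,958

At indifference, (EBIT − 97,000)(1 − t)/1,270,000 = (EBIT − 515,000)(1 − t)/790,000.
The (1 − t) factor cancels: (EBIT − 97,000) × 790,000 = (EBIT − 515,000) × 1,270,000.
Solving, EBIT = (515,000·1,270,000 − 97,000·790,000) / (1,270,000 − 790,000) = 577,420,000,000 / 480,000 = 1,202,958.33.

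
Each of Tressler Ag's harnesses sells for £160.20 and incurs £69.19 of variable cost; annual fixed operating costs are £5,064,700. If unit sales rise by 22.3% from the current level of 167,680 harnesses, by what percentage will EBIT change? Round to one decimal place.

At 167,680 units, contribution = 167,680 × £91.01 = £15,260,556.80.
EBIT = £15,260,556.80 − £5,064,700 = £10,195,856.80.
Degree of operating leverage = £15,260,556.80 / £10,195,856.80 = 1.4967.
Operating income changes by 1.4967 × +22.3% = +33.4%.

+33.4%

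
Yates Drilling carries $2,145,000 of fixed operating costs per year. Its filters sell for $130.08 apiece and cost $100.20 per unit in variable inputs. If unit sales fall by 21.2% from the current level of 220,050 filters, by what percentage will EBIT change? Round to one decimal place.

-31.5%

Total contribution margin = 220,050 × $29.88 = $6,575,094.00.
EBIT = $6,575,094.00 − $2,145,000 = $4,430,094.00.
Degree of operating leverage = $6,575,094.00 / $4,430,094.00 = 1.4842.
So EBIT moves 1.4842 × (-21.2%) = -31.5%.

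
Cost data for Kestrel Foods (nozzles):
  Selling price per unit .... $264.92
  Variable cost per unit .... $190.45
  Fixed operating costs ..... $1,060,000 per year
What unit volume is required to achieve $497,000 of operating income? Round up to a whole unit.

Each unit contributes $264.92 − $190.45 = $74.47.
Required volume = (fixed costs + target profit) ÷ CM = ($1,060,000 + $497,000) ÷ $74.47 = 20,907.75, so 20,908 nozzles.

20,908 nozzles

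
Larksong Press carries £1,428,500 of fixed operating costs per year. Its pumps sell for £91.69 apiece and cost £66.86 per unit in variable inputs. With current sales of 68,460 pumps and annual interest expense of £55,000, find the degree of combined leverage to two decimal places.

Contribution at this volume is 68,460 × £24.83 = £1,699,861.80.
Subtracting fixed costs: EBIT = £1,699,861.80 − £1,428,500 = £271,361.80. Interest = £55,000.00, so EBIT − I = £216,361.80.
Degree of total leverage = total CM / (EBIT − interest) = £1,699,861.80 / £216,361.80 = 7.8566.

7.86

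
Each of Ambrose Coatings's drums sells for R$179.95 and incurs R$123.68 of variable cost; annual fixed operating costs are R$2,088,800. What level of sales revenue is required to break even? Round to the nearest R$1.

CM per unit = R$179.95 − R$123.68 = R$56.27; CM ratio = R$56.27 / R$179.95 = 0.3127.
Break-even revenue = fixed costs × price ÷ CM = R$2,088,800 × R$179.95 ÷ R$56.27 = R$6,679,928.

R$6,679,928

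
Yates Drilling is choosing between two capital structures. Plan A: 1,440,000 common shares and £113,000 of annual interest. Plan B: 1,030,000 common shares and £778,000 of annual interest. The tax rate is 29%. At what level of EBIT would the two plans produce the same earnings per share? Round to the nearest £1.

£2,448,610

Set EPS_A = EPS_B: (EBIT − £113,000)(1 − 0.29) ÷ 1,440,000 = (EBIT − £778,000)(1 − 0.29) ÷ 1,030,000.
Cancelling (1 − t) and cross-multiplying: 1,030,000·(EBIT − 113,000) = 1,440,000·(EBIT − 778,000).
EBIT × (1,440,000 − 1,030,000) = 778,000 × 1,440,000 − 113,000 × 1,030,000 = 1,003,930,000,000, so EBIT = 1,003,930,000,000 ÷ 410,000 = 2,448,609.76.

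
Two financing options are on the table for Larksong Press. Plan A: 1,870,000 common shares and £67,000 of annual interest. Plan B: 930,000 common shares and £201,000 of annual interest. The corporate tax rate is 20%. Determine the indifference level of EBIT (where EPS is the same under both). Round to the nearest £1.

£333,574

At indifference, (EBIT − 67,000)(1 − t)/1,870,000 = (EBIT − 201,000)(1 − t)/930,000.
Cancelling (1 − t) and cross-multiplying: 930,000·(EBIT − 67,000) = 1,870,000·(EBIT − 201,000).
EBIT × (1,870,000 − 930,000) = 201,000 × 1,870,000 − 67,000 × 930,000 = 313,560,000,000, so EBIT = 313,560,000,000 ÷ 940,000 = 333,574.47.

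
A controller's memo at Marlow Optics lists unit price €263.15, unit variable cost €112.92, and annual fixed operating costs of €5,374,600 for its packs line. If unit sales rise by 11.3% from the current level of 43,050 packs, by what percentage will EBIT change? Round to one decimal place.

Contribution at this volume is 43,050 × €150.23 = €6,467,401.50.
Operating income = contribution − fixed costs = €6,467,401.50 − €5,374,600 = €1,092,801.50.
Degree of operating leverage = €6,467,401.50 / €1,092,801.50 = 5.9182.
So EBIT moves 5.9182 × (+11.3%) = +66.9%.

+66.9%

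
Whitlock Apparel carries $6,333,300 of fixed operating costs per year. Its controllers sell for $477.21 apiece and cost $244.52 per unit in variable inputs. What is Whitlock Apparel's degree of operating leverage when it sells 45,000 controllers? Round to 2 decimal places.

2.53

Contribution at this volume is 45,000 × $232.69 = $10,471,050.00.
Operating income = contribution − fixed costs = $10,471,050.00 − $6,333,300 = $4,137,750.00.
DOL = contribution ÷ EBIT = $10,471,050.00 ÷ $4,137,750.00 = 2.5306.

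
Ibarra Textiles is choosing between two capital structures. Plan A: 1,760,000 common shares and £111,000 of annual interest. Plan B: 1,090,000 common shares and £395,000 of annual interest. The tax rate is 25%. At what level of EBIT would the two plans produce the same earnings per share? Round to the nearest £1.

£857,030

Set EPS_A = EPS_B: (EBIT − £111,000)(1 − 0.25) ÷ 1,760,000 = (EBIT − £395,000)(1 − 0.25) ÷ 1,090,000.
Cancelling (1 − t) and cross-multiplying: 1,090,000·(EBIT − 111,000) = 1,760,000·(EBIT − 395,000).
Solving, EBIT = (395,000·1,760,000 − 111,000·1,090,000) / (1,760,000 − 1,090,000) = 574,210,000,000 / 670,000 = 857,029.85.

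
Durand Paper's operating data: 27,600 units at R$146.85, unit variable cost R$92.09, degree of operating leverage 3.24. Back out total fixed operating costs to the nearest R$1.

At 27,600 units, contribution = 27,600 × R$54.76 = R$1,511,376.00.
Since DOL = CM ÷ EBIT, EBIT = R$1,511,376.00 ÷ 3.24 = R$466,474.07.
Fixed costs = CM − EBIT = R$1,511,376.00 − R$466,474.07 = R$1,044,902.

R$1,044,902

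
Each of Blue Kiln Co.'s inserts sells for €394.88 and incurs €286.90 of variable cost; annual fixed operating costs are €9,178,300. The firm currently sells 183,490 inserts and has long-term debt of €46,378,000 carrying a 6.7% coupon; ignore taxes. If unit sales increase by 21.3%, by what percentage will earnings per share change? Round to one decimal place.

Total contribution margin = 183,490 × €107.98 = €19,813,250.20.
EBIT = €19,813,250.20 − €9,178,300 = €10,634,950.20.
After interest of €3,107,326.00, pre-tax earnings = €7,527,624.20.
DCL = total CM / (EBIT − I) = €19,813,250.20 / €7,527,624.20 = 2.6321.
%ΔEPS = DCL × %ΔSales = 2.6321 × +21.3% = +56.1%.

+56.1%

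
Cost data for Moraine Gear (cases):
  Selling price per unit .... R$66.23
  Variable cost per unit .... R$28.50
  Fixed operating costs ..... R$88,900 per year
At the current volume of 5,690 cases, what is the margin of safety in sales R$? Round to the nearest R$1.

R$220,797

Unit CM = price − variable cost = R$66.23 − R$28.50 = R$37.73. Break-even units = R$88,900 ÷ R$37.73 = 2,356.22; break-even revenue = 2,356.22 × R$66.23 = R$156,052.13.
Actual sales revenue = 5,690 × R$66.23 = R$376,848.70.
Margin of safety = R$376,848.70 − R$156,052.13 = R$220,797.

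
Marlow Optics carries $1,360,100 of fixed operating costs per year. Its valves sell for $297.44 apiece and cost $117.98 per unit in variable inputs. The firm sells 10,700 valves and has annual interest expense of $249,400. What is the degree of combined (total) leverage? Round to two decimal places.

6.18

Total contribution margin = 10,700 × $179.46 = $1,920,222.00.
Subtracting fixed costs: EBIT = $1,920,222.00 − $1,360,100 = $560,122.00. Interest = $249,400.00, so EBIT − I = $310,722.00.
DCL = contribution ÷ (EBIT − I) = $1,920,222.00 ÷ $310,722.00 = 6.1799.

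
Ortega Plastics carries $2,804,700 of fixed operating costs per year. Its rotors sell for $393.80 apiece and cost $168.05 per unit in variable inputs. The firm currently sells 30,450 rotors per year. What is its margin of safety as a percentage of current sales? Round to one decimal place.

59.2%

Unit CM = price − variable cost = $393.80 − $168.05 = $225.75. Break-even units = $2,804,700 ÷ $225.75 = 12,423.92; break-even revenue = 12,423.92 × $393.80 = $4,892,539.80.
Current sales = 30,450 × $393.80 = $11,991,210.00.
Margin of safety = ($11,991,210.00 − $4,892,539.80) ÷ $11,991,210.00 = 59.2%.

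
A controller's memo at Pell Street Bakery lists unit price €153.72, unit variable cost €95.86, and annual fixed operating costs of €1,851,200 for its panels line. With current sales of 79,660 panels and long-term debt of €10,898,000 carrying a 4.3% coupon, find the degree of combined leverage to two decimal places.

2.01

At 79,660 units, contribution = 79,660 × €57.86 = €4,609,127.60.
Subtracting fixed costs: EBIT = €4,609,127.60 − €1,851,200 = €2,757,927.60. Interest = €468,614.00, so EBIT − I = €2,289,313.60.
DCL = contribution ÷ (EBIT − I) = €4,609,127.60 ÷ €2,289,313.60 = 2.0133.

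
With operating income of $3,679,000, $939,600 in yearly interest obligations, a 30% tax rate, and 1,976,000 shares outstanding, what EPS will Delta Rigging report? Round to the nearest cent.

Pre-tax income = $3,679,000 − $939,600.00 = $2,739,400.00.
Net income = $2,739,400.00 × (1 − 0.30) = $1,917,580.00.
Per share: $1,917,580.00 / 1,976,000 shares = $0.97.

$0.97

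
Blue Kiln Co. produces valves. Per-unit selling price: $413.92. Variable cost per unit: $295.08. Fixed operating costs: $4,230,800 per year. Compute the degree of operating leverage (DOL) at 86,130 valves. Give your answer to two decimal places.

Contribution at this volume is 86,130 × $118.84 = $10,235,689.20.
EBIT = $10,235,689.20 − $4,230,800 = $6,004,889.20.
Degree of operating leverage = $10,235,689.20 / $6,004,889.20 = 1.7046.

1.70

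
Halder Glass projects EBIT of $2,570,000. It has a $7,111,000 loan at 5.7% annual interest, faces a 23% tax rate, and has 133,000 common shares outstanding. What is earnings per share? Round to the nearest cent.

Pre-tax income = $2,570,000 − $405,327.00 = $2,164,673.00.
After tax at 23%: net income = $2,164,673.00 × 0.77 = $1,666,798.21.
EPS = $1,666,798.21 ÷ 133,000 = $12.53.

$12.53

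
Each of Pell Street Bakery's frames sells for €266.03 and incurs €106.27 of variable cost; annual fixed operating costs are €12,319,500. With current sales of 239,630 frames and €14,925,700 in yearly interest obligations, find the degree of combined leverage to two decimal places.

Contribution at this volume is 239,630 × €159.76 = €38,283,288.80.
Subtracting fixed costs: EBIT = €38,283,288.80 − €12,319,500 = €25,963,788.80. Interest = €14,925,700.00, so EBIT − I = €11,038,088.80.
DCL = contribution ÷ (EBIT − I) = €38,283,288.80 ÷ €11,038,088.80 = 3.4683.

3.47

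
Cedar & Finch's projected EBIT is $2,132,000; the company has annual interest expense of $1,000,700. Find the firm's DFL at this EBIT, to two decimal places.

1.88

Annual interest charges come to $1,000,700.00.
DFL = EBIT ÷ (EBIT − I) = $2,132,000 ÷ ($2,132,000 − $1,000,700.00) = $2,132,000 ÷ $1,131,300.00 = 1.8846.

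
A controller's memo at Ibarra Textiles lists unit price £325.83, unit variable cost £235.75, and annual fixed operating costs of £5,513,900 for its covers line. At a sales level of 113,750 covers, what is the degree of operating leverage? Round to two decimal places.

Total contribution margin = 113,750 × £90.08 = £10,246,600.00.
EBIT = £10,246,600.00 − £5,513,900 = £4,732,700.00.
Degree of operating leverage = £10,246,600.00 / £4,732,700.00 = 2.1651.

2.17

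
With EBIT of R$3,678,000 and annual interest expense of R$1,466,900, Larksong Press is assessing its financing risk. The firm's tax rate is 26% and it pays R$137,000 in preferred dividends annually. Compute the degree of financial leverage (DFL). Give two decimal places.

Interest = R$1,466,900.00.
Pre-tax preferred-dividend burden = R$137,000 ÷ (1 − 0.26) = R$185,135.14.
DFL = EBIT ÷ [EBIT − I − D_p/(1−t)] = R$3,678,000 ÷ [R$3,678,000 − R$1,466,900.00 − R$185,135.14] = R$3,678,000 ÷ R$2,025,964.86 = 1.8154.

1.82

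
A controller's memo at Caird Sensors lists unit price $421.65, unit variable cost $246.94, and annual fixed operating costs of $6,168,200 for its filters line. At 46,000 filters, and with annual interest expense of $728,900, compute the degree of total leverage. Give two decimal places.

7.05

Contribution at this volume is 46,000 × $174.71 = $8,036,660.00.
Operating income = contribution − fixed costs = $8,036,660.00 − $6,168,200 = $1,868,460.00. Interest = $728,900.00.
DOL = $8,036,660.00 ÷ $1,868,460.00 = 4.3012; DFL = $1,868,460.00 ÷ $1,139,560.00 = 1.6396.
DCL = DOL × DFL = 4.3012 × 1.6396 = 7.0522.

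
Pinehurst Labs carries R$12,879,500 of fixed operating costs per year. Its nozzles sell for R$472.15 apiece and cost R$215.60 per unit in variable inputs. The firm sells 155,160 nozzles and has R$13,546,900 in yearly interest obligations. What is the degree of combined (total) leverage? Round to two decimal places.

Contribution at this volume is 155,160 × R$256.55 = R$39,806,298.00.
Operating income = contribution − fixed costs = R$39,806,298.00 − R$12,879,500 = R$26,926,798.00. Interest = R$13,546,900.00.
DOL = R$39,806,298.00 ÷ R$26,926,798.00 = 1.4783; DFL = R$26,926,798.00 ÷ R$13,379,898.00 = 2.0125.
Combined leverage = 1.4783 × 2.0125 = 2.9751.

2.98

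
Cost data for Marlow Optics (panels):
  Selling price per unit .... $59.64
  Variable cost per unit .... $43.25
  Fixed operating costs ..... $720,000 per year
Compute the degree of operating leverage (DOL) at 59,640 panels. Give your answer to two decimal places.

3.80

Contribution at this volume is 59,640 × $16.39 = $977,499.60.
Subtracting fixed costs: EBIT = $977,499.60 − $720,000 = $257,499.60.
So DOL = total CM / EBIT = $977,499.60 / $257,499.60 = 3.7961.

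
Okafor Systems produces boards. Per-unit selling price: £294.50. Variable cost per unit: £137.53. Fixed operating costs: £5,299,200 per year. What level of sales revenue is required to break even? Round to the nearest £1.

£9,942,119

Contribution margin per unit = £294.50 − £137.53 = £156.97, a CM ratio of £156.97 ÷ £294.50 = 0.5330.
Break-even revenue = fixed costs × price ÷ CM = £5,299,200 × £294.50 ÷ £156.97 = £9,942,119.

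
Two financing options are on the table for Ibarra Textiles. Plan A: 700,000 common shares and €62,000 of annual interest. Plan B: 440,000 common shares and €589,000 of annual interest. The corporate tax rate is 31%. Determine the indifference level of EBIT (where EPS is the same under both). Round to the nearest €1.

€1,480,846

At indifference, (EBIT − 62,000)(1 − t)/700,000 = (EBIT − 589,000)(1 − t)/440,000.
Cancelling (1 − t) and cross-multiplying: 440,000·(EBIT − 62,000) = 700,000·(EBIT − 589,000).
EBIT × (700,000 − 440,000) = 589,000 × 700,000 − 62,000 × 440,000 = 385,020,000,000, so EBIT = 385,020,000,000 ÷ 260,000 = 1,480,846.15.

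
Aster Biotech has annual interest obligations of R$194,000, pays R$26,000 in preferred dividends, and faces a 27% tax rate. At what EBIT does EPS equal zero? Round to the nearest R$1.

R$229,616

Preferred dividends are paid after tax, so their pre-tax equivalent is R$26,000 ÷ (1 − 0.27) = R$35,616.44.
Financial break-even EBIT = interest + D_p ÷ (1 − t) = R$194,000 + R$35,616.44 = R$229,616.44.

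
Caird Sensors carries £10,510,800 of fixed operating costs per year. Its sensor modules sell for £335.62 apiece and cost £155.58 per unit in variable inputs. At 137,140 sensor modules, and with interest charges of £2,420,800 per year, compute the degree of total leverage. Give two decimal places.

2.10

Total contribution margin = 137,140 × £180.04 = £24,690,685.60.
Operating income = contribution − fixed costs = £24,690,685.60 − £10,510,800 = £14,179,885.60. Interest = £2,420,800.00, so EBIT − I = £11,759,085.60.
DCL = contribution ÷ (EBIT − I) = £24,690,685.60 ÷ £11,759,085.60 = 2.0997.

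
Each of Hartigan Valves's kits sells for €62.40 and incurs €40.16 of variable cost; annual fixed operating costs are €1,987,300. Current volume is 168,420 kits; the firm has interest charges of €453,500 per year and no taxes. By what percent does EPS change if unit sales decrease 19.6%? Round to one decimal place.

-56.3%

At 168,420 units, contribution = 168,420 × €22.24 = €3,745,660.80.
EBIT = €3,745,660.80 − €1,987,300 = €1,758,360.80.
After interest of €453,500.00, pre-tax earnings = €1,304,860.80.
Degree of combined leverage = contribution ÷ (EBIT − I) = €3,745,660.80 ÷ €1,304,860.80 = 2.8705.
EPS therefore changes by 2.8705 × (-19.6%) = -56.3%.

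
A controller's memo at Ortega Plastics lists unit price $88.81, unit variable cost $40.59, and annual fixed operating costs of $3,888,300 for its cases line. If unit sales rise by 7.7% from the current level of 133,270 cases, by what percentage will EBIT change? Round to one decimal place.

Contribution at this volume is 133,270 × $48.22 = $6,426,279.40.
Operating income = contribution − fixed costs = $6,426,279.40 − $3,888,300 = $2,537,979.40.
Degree of operating leverage = $6,426,279.40 / $2,537,979.40 = 2.5320.
Operating income changes by 2.5320 × +7.7% = +19.5%.

+19.5%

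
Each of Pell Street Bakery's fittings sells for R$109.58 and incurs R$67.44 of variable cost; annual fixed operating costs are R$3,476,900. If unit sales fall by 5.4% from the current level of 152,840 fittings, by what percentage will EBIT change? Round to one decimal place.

-11.7%

At 152,840 units, contribution = 152,840 × R$42.14 = R$6,440,677.60.
Subtracting fixed costs: EBIT = R$6,440,677.60 − R$3,476,900 = R$2,963,777.60.
DOL = contribution ÷ EBIT = R$6,440,677.60 ÷ R$2,963,777.60 = 2.1731.
Operating income changes by 2.1731 × -5.4% = -11.7%.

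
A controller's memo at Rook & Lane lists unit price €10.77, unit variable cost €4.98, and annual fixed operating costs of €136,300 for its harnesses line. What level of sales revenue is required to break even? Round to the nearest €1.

€253,532

CM per unit = €10.77 − €4.98 = €5.79; CM ratio = €5.79 / €10.77 = 0.5376.
Break-even sales = FC ÷ CM ratio = €136,300 × €10.77 / €5.79 = €253,532.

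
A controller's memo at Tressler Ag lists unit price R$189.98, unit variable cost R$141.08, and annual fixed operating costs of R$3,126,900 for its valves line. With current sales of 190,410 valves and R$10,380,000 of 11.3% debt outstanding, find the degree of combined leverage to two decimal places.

1.86

Contribution at this volume is 190,410 × R$48.90 = R$9,311,049.00.
EBIT = R$9,311,049.00 − R$3,126,900 = R$6,184,149.00. Interest = R$1,172,940.00.
DOL = R$9,311,049.00 ÷ R$6,184,149.00 = 1.5056; DFL = R$6,184,149.00 ÷ R$5,011,209.00 = 1.2341.
DCL = DOL × DFL = 1.5056 × 1.2341 = 1.8581.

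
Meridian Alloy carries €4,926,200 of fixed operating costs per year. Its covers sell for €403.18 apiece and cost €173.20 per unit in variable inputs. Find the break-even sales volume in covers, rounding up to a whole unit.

21,421 covers

Each unit contributes €403.18 − €173.20 = €229.98.
Break-even volume = fixed costs ÷ CM per unit = €4,926,200 ÷ €229.98 = 21,420.12, so 21,421 covers.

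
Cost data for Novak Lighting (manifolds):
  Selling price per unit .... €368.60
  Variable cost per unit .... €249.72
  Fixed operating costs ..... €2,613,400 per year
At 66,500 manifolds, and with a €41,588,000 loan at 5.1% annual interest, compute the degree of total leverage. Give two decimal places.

Total contribution margin = 66,500 × €118.88 = €7,905,520.00.
EBIT = €7,905,520.00 − €2,613,400 = €5,292,120.00. Interest = €2,120,988.00.
DOL = €7,905,520.00 ÷ €5,292,120.00 = 1.4938; DFL = €5,292,120.00 ÷ €3,171,132.00 = 1.6688.
Combined leverage = 1.4938 × 1.6688 = 2.4929.

2.49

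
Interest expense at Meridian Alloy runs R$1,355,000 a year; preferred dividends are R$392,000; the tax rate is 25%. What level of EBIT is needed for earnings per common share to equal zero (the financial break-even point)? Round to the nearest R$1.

Preferred dividends are paid after tax, so their pre-tax equivalent is R$392,000 ÷ (1 − 0.25) = R$522,666.67.
Financial break-even EBIT = interest + D_p ÷ (1 − t) = R$1,355,000 + R$522,666.67 = R$1,877,666.67.

R$1,877,667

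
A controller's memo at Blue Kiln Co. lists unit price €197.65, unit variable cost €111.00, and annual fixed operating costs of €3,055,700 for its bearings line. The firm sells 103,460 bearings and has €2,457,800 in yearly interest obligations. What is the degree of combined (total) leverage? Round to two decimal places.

2.60

Total contribution margin = 103,460 × €86.65 = €8,964,809.00.
EBIT = €8,964,809.00 − €3,055,700 = €5,909,109.00. Interest = €2,457,800.00, so EBIT − I = €3,451,309.00.
DCL = contribution ÷ (EBIT − I) = €8,964,809.00 ÷ €3,451,309.00 = 2.5975.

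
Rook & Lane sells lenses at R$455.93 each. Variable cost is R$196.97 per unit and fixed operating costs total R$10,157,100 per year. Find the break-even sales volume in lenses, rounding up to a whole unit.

39,223 lenses

Contribution margin per unit = R$455.93 − R$196.97 = R$258.96.
Units to break even: R$10,157,100 ÷ R$258.96 = 39,222.66, rounded up to 39,223.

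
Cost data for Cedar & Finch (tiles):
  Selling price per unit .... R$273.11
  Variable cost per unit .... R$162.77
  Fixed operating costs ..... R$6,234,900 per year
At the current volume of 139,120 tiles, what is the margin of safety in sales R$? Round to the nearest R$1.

Unit CM = price − variable cost = R$273.11 − R$162.77 = R$110.34. Break-even units = R$6,234,900 ÷ R$110.34 = 56,506.25; break-even revenue = 56,506.25 × R$273.11 = R$15,432,422.87.
Current sales = 139,120 × R$273.11 = R$37,995,063.20.
Margin of safety = R$37,995,063.20 − R$15,432,422.87 = R$22,562,640.

R$22,562,640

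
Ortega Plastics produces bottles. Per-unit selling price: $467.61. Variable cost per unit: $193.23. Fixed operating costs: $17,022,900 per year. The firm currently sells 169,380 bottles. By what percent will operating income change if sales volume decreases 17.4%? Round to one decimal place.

At 169,380 units, contribution = 169,380 × $274.38 = $46,474,484.40.
Subtracting fixed costs: EBIT = $46,474,484.40 − $17,022,900 = $29,451,584.40.
DOL = contribution ÷ EBIT = $46,474,484.40 ÷ $29,451,584.40 = 1.5780.
%ΔEBIT = DOL × %ΔSales = 1.5780 × -17.4% = -27.5%.

-27.5%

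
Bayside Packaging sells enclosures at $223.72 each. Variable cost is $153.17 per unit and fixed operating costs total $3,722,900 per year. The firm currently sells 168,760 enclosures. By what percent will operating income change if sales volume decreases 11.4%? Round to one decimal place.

-16.6%

Total contribution margin = 168,760 × $70.55 = $11,906,018.00.
Operating income = contribution − fixed costs = $11,906,018.00 − $3,722,900 = $8,183,118.00.
DOL = contribution ÷ EBIT = $11,906,018.00 ÷ $8,183,118.00 = 1.4549.
%ΔEBIT = DOL × %ΔSales = 1.4549 × -11.4% = -16.6%.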